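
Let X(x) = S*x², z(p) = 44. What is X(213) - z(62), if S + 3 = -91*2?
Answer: -8393309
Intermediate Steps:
S = -185 (S = -3 - 91*2 = -3 - 182 = -185)
X(x) = -185*x²
X(213) - z(62) = -185*213² - 1*44 = -185*45369 - 44 = -8393265 - 44 = -8393309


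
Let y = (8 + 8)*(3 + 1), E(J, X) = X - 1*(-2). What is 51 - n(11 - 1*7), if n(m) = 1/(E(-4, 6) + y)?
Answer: 3671/72 ≈ 50.986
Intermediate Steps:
E(J, X) = 2 + X (E(J, X) = X + 2 = 2 + X)
y = 64 (y = 16*4 = 64)
n(m) = 1/72 (n(m) = 1/((2 + 6) + 64) = 1/(8 + 64) = 1/72)
51 - n(11 - 1*7) = 51 - 1*1/72 = 51 - 1/72 = 3671/72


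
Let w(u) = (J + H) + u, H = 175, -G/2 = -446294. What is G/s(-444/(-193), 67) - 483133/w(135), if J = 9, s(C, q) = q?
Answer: 252365661/21373 ≈ 11808.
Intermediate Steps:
G = 892588 (G = -2*(-446294) = 892588)
w(u) = 184 + u (w(u) = (9 + 175) + u = 184 + u)
G/s(-444/(-193), 67) - 483133/w(135) = 892588/67 - 483133/(184 + 135) = 892588*(1/67) - 483133/319 = 892588/67 - 483133*1/319 = 892588/67 - 483133/319 = 252365661/21373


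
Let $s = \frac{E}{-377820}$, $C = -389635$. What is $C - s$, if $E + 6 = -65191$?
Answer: $- \frac{147211960897}{377820} \approx -3.8964 \cdot 10^{5}$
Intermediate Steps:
$E = -65197$ ($E = -6 - 65191 = -65197$)
$s = \frac{65197}{377820}$ ($s = - \frac{65197}{-377820} = \left(-65197\right) \left(- \frac{1}{377820}\right) = \frac{65197}{377820} \approx 0.17256$)
$C - s = -389635 - \frac{65197}{377820} = - \frac{147211960897}{377820}$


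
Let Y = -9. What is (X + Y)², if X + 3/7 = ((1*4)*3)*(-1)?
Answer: 22500/49 ≈ 459.18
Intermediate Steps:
X = -87/7 (X = -3/7 + ((1*4)*3)*(-1) = -3/7 + (4*3)*(-1) = -3/7 + 12*(-1) = -3/7 - 12 = -87/7 ≈ -12.429)
(X + Y)² = (-87/7 - 9)² = (-150/7)² = 22500/49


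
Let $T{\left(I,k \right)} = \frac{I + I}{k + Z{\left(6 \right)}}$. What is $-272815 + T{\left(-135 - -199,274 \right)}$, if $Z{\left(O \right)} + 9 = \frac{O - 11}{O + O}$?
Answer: $- \frac{866186089}{3175} \approx -2.7281 \cdot 10^{5}$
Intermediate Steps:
$Z{\left(O \right)} = -9 + \frac{-11 + O}{2 O}$ ($Z{\left(O \right)} = -9 + \frac{O - 11}{O + O} = -9 + \frac{-11 + O}{2 O}$)
$T{\left(I,k \right)} = \frac{2 I}{- \frac{113}{12} + k}$ ($T{\left(I,k \right)} = \frac{I + I}{k + \frac{-11 - 102}{2 \cdot 6}} = \frac{2 I}{k + \frac{1}{2} \cdot \frac{1}{6} \left(-11 - 102\right)} = \frac{2 I}{k + \frac{1}{2} \cdot \frac{1}{6} \left(-113\right)} = \frac{2 I}{k - \frac{113}{12}} = \frac{2 I}{- \frac{113}{12} + k}$)
$-272815 + T{\left(-135 - -199,274 \right)} = -272815 + \frac{24 \left(-135 - -199\right)}{-113 + 12 \cdot 274} = -272815 + \frac{24 \left(-135 + 199\right)}{-113 + 3288} = -272815 + 24 \cdot 64 \cdot \frac{1}{3175} = -272815 + \frac{1536}{3175} = - \frac{866186089}{3175}$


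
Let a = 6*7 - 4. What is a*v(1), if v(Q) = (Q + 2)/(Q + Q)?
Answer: 57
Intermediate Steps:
v(Q) = (2 + Q)/(2*Q) (v(Q) = (2 + Q)/((2*Q)) = (2 + Q)*(1/(2*Q)) = (2 + Q)/(2*Q))
a = 38 (a = 42 - 4 = 38)
a*v(1) = 38*((½)*(2 + 1)/1) = 38*((½)*1*3) = 38*(3/2) = 57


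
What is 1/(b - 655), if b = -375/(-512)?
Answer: -512/334985 ≈ -0.0015284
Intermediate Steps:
b = 375/512 (b = -375*(-1/512) = 375/512 ≈ 0.73242)
1/(b - 655) = 1/(375/512 - 655) = 1/(-334985/512) = -512/334985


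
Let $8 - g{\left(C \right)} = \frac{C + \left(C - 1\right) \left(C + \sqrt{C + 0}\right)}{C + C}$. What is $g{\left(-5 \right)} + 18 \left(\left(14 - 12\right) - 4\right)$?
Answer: $- \frac{51}{2} - \frac{3 i \sqrt{5}}{5} \approx -25.5 - 1.3416 i$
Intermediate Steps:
$g{\left(C \right)} = 8 - \frac{C + \left(-1 + C\right) \left(C + \sqrt{C}\right)}{2 C}$ ($g{\left(C \right)} = 8 - \frac{C + \left(C - 1\right) \left(C + \sqrt{C + 0}\right)}{C + C} = 8 - \frac{C + \left(-1 + C\right) \left(C + \sqrt{C}\right)}{2 C}$)
$g{\left(-5 \right)} + 18 \left(\left(14 - 12\right) - 4\right) = \left(8 + \frac{1}{2 i \sqrt{5}} - - \frac{5}{2} - \frac{\sqrt{-5}}{2}\right) + 18 \left(\left(14 - 12\right) - 4\right) = \left(8 + \frac{\left(- \frac{1}{5}\right) i \sqrt{5}}{2} + \frac{5}{2} - \frac{i \sqrt{5}}{2}\right) + 18 \left(2 - 4\right) = \left(8 - \frac{i \sqrt{5}}{10} + \frac{5}{2} - \frac{i \sqrt{5}}{2}\right) + 18 \left(-2\right) = \left(\frac{21}{2} - \frac{3 i \sqrt{5}}{5}\right) - 36 = - \frac{51}{2} - \frac{3 i \sqrt{5}}{5}$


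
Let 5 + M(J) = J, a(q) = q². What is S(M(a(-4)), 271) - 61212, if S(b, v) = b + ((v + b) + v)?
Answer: -60648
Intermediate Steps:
M(J) = -5 + J
S(b, v) = 2*b + 2*v (S(b, v) = b + ((b + v) + v) = b + (b + 2*v) = 2*b + 2*v)
S(M(a(-4)), 271) - 61212 = (2*(-5 + (-4)²) + 2*271) - 61212 = (2*(-5 + 16) + 542) - 61212 = (2*11 + 542) - 61212 = (22 + 542) - 61212 = 564 - 61212 = -60648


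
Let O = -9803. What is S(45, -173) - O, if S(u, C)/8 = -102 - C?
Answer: 10371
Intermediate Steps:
S(u, C) = -816 - 8*C (S(u, C) = 8*(-102 - C) = -816 - 8*C)
S(45, -173) - O = (-816 - 8*(-173)) - 1*(-9803) = (-816 + 1384) + 9803 = 568 + 9803 = 10371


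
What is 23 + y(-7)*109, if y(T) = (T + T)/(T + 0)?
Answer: 241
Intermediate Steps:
y(T) = 2 (y(T) = (2*T)/T = 2)
23 + y(-7)*109 = 23 + 2*109 = 23 + 218 = 241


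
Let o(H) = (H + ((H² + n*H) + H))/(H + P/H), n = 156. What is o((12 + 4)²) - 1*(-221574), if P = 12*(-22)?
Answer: 1811213754/8159 ≈ 2.2199e+5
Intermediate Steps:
P = -264
o(H) = (H² + 158*H)/(H - 264/H) (o(H) = (H + ((H² + 156*H) + H))/(H - 264/H) = (H + (H² + 157*H))/(H - 264/H) = (H² + 158*H)/(H - 264/H))
o((12 + 4)²) - 1*(-221574) = ((12 + 4)²)²*(158 + (12 + 4)²)/(-264 + ((12 + 4)²)²) - 1*(-221574) = (16²)²*(158 + 16²)/(-264 + (16²)²) + 221574 = 256²*(158 + 256)/(-264 + 256²) + 221574 = 65536*414/(-264 + 65536) + 221574 = 65536*414/65272 + 221574 = 65536*(1/65272)*414 + 221574 = 3391488/8159 + 221574 = 1811213754/8159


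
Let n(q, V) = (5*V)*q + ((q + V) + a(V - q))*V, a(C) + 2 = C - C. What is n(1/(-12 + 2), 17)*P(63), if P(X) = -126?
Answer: -154224/5 ≈ -30845.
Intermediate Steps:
a(C) = -2 (a(C) = -2 + (C - C) = -2 + 0 = -2)
n(q, V) = V*(-2 + V + q) + 5*V*q (n(q, V) = (5*V)*q + ((q + V) - 2)*V = 5*V*q + ((V + q) - 2)*V = 5*V*q + (-2 + V + q)*V = 5*V*q + V*(-2 + V + q) = V*(-2 + V + q) + 5*V*q)
n(1/(-12 + 2), 17)*P(63) = (17*(-2 + 17 + 6/(-12 + 2)))*(-126) = (17*(-2 + 17 + 6/(-10)))*(-126) = (17*(-2 + 17 + 6*(-⅒)))*(-126) = (17*(-2 + 17 - ⅗))*(-126) = (17*(72/5))*(-126) = (1224/5)*(-126) = -154224/5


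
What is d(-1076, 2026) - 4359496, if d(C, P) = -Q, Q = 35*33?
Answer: -4360651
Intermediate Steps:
Q = 1155
d(C, P) = -1155 (d(C, P) = -1*1155 = -1155)
d(-1076, 2026) - 4359496 = -1155 - 4359496 = -4360651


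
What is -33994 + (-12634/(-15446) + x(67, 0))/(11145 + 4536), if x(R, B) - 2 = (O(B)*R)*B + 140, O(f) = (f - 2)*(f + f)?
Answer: -1372273537613/40368121 ≈ -33994.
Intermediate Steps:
O(f) = 2*f*(-2 + f) (O(f) = (-2 + f)*(2*f) = 2*f*(-2 + f))
x(R, B) = 142 + 2*R*B²*(-2 + B) (x(R, B) = 2 + (((2*B*(-2 + B))*R)*B + 140) = 2 + ((2*B*R*(-2 + B))*B + 140) = 2 + (2*R*B²*(-2 + B) + 140) = 2 + (140 + 2*R*B²*(-2 + B)) = 142 + 2*R*B²*(-2 + B))
-33994 + (-12634/(-15446) + x(67, 0))/(11145 + 4536) = -33994 + (-12634/(-15446) + (142 + 2*67*0²*(-2 + 0)))/(11145 + 4536) = -33994 + (-12634*(-1/15446) + (142 + 2*67*0*(-2)))/15681 = -33994 + (6317/7723 + (142 + 0))*(1/15681) = -33994 + (6317/7723 + 142)*(1/15681) = -33994 + (1102983/7723)*(1/15681) = -33994 + 367661/40368121 = -1372273537613/40368121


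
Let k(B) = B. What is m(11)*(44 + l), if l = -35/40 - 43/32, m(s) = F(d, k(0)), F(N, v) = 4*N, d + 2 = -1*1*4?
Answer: -4011/4 ≈ -1002.8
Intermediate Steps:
d = -6 (d = -2 - 1*1*4 = -2 - 1*4 = -2 - 4 = -6)
m(s) = -24 (m(s) = 4*(-6) = -24)
l = -71/32 (l = -35*1/40 - 43*1/32 = -7/8 - 43/32 = -71/32 ≈ -2.2188)
m(11)*(44 + l) = -24*(44 - 71/32) = -24*1337/32 = -4011/4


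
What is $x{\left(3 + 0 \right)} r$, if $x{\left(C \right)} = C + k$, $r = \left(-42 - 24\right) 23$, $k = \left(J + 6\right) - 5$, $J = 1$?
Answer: $-7590$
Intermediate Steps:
$k = 2$ ($k = \left(1 + 6\right) - 5 = 7 - 5 = 2$)
$r = -1518$ ($r = \left(-66\right) 23 = -1518$)
$x{\left(C \right)} = 2 + C$ ($x{\left(C \right)} = C + 2 = 2 + C$)
$x{\left(3 + 0 \right)} r = \left(2 + \left(3 + 0\right)\right) \left(-1518\right) = \left(2 + 3\right) \left(-1518\right) = 5 \left(-1518\right) = -7590$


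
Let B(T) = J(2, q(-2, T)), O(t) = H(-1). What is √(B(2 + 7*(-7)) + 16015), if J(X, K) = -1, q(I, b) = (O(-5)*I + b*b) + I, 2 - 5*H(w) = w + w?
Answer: √16014 ≈ 126.55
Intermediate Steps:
H(w) = ⅖ - 2*w/5 (H(w) = ⅖ - (w + w)/5 = ⅖ - 2*w/5)
O(t) = ⅘ (O(t) = ⅖ - ⅖*(-1) = ⅖ + ⅖ = ⅘)
q(I, b) = b² + 9*I/5 (q(I, b) = (4*I/5 + b*b) + I = (4*I/5 + b²) + I = (b² + 4*I/5) + I = b² + 9*I/5)
B(T) = -1
√(B(2 + 7*(-7)) + 16015) = √(-1 + 16015) = √16014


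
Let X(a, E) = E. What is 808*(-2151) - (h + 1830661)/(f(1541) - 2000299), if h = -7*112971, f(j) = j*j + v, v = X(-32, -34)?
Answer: -162655214662/93587 ≈ -1.7380e+6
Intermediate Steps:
v = -34
f(j) = -34 + j² (f(j) = j*j - 34 = j² - 34 = -34 + j²)
h = -790797
808*(-2151) - (h + 1830661)/(f(1541) - 2000299) = 808*(-2151) - (-790797 + 1830661)/((-34 + 1541²) - 2000299) = -1738008 - 1039864/((-34 + 2374681) - 2000299) = -1738008 - 1039864/(2374647 - 2000299) = -1738008 - 1039864/374348 = -1738008 - 1*259966/93587 = -1738008 - 259966/93587 = -162655214662/93587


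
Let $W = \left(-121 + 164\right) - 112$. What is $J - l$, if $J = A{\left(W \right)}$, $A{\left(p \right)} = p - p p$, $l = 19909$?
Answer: $-24739$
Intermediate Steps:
$W = -69$ ($W = 43 - 112 = -69$)
$A{\left(p \right)} = p - p^{2}$
$J = -4830$ ($J = - 69 \left(1 - -69\right) = - 69 \left(1 + 69\right) = \left(-69\right) 70 = -4830$)
$J - l = -4830 - 19909 = -24739$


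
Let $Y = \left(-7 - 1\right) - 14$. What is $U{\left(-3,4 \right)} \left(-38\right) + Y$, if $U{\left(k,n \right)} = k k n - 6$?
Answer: $-1162$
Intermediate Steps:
$U{\left(k,n \right)} = -6 + n k^{2}$ ($U{\left(k,n \right)} = k^{2} n - 6 = n k^{2} - 6 = -6 + n k^{2}$)
$Y = -22$ ($Y = -8 - 14 = -22$)
$U{\left(-3,4 \right)} \left(-38\right) + Y = \left(-6 + 4 \left(-3\right)^{2}\right) \left(-38\right) - 22 = \left(-6 + 4 \cdot 9\right) \left(-38\right) - 22 = \left(-6 + 36\right) \left(-38\right) - 22 = 30 \left(-38\right) - 22 = -1140 - 22 = -1162$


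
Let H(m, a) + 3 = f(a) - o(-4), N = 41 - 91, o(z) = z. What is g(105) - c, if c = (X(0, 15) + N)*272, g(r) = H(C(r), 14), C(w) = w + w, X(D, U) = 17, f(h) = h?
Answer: 8991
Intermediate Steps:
C(w) = 2*w
N = -50
H(m, a) = 1 + a (H(m, a) = -3 + (a - 1*(-4)) = -3 + (a + 4) = -3 + (4 + a) = 1 + a)
g(r) = 15 (g(r) = 1 + 14 = 15)
c = -8976 (c = (17 - 50)*272 = -33*272 = -8976)
g(105) - c = 15 - 1*(-8976) = 15 + 8976 = 8991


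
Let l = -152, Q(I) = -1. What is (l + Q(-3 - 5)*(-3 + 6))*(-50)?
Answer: 7750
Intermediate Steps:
(l + Q(-3 - 5)*(-3 + 6))*(-50) = (-152 - (-3 + 6))*(-50) = (-152 - 1*3)*(-50) = (-152 - 3)*(-50) = -155*(-50) = 7750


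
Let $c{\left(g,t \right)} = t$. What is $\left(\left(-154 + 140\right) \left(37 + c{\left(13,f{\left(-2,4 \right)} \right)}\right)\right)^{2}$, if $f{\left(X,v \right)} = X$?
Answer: $240100$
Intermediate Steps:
$\left(\left(-154 + 140\right) \left(37 + c{\left(13,f{\left(-2,4 \right)} \right)}\right)\right)^{2} = \left(\left(-154 + 140\right) \left(37 - 2\right)\right)^{2} = \left(\left(-14\right) 35\right)^{2} = \left(-490\right)^{2} = 240100$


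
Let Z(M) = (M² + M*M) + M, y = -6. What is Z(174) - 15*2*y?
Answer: 60906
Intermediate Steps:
Z(M) = M + 2*M² (Z(M) = (M² + M²) + M = 2*M² + M = M + 2*M²)
Z(174) - 15*2*y = 174*(1 + 2*174) - 15*2*(-6) = 174*(1 + 348) - 15*(-12) = 174*349 - 1*(-180) = 60726 + 180 = 60906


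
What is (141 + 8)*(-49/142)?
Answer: -7301/142 ≈ -51.415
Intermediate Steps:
(141 + 8)*(-49/142) = 149*(-49*1/142) = 149*(-49/142) = -7301/142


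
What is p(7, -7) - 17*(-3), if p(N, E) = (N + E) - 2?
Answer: 49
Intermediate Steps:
p(N, E) = -2 + E + N (p(N, E) = (E + N) - 2 = -2 + E + N)
p(7, -7) - 17*(-3) = (-2 - 7 + 7) - 17*(-3) = -2 + 51 = 49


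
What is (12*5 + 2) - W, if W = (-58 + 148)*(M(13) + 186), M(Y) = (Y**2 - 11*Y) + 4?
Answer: -19378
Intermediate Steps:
M(Y) = 4 + Y**2 - 11*Y
W = 19440 (W = (-58 + 148)*((4 + 13**2 - 11*13) + 186) = 90*((4 + 169 - 143) + 186) = 90*(30 + 186) = 90*216 = 19440)
(12*5 + 2) - W = (12*5 + 2) - 1*19440 = (60 + 2) - 19440 = 62 - 19440 = -19378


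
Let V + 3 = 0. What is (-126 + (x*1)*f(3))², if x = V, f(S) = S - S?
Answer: 15876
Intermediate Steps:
f(S) = 0
V = -3 (V = -3 + 0 = -3)
x = -3
(-126 + (x*1)*f(3))² = (-126 - 3*1*0)² = (-126 - 3*0)² = (-126 + 0)² = (-126)² = 15876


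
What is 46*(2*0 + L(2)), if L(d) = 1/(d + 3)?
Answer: 46/5 ≈ 9.2000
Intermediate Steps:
L(d) = 1/(3 + d)
46*(2*0 + L(2)) = 46*(2*0 + 1/(3 + 2)) = 46*(0 + 1/5) = 46*(0 + ⅕) = 46*(⅕) = 46/5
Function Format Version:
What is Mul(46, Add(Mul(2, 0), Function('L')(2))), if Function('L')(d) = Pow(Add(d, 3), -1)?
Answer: Rational(46, 5) ≈ 9.2000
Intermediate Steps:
Function('L')(d) = Pow(Add(3, d), -1)
Mul(46, Add(Mul(2, 0), Function('L')(2))) = Mul(46, Add(Mul(2, 0), Pow(Add(3, 2), -1))) = Mul(46, Add(0, Pow(5, -1))) = Mul(46, Add(0, Rational(1, 5))) = Mul(46, Rational(1, 5)) = Rational(46, 5)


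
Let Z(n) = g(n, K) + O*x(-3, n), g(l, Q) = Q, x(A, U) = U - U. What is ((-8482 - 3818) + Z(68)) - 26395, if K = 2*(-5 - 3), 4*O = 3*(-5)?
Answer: -38711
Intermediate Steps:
O = -15/4 (O = (3*(-5))/4 = (¼)*(-15) = -15/4 ≈ -3.7500)
x(A, U) = 0
K = -16 (K = 2*(-8) = -16)
Z(n) = -16 (Z(n) = -16 - 15/4*0 = -16 + 0 = -16)
((-8482 - 3818) + Z(68)) - 26395 = ((-8482 - 3818) - 16) - 26395 = (-12300 - 16) - 26395 = -12316 - 26395 = -38711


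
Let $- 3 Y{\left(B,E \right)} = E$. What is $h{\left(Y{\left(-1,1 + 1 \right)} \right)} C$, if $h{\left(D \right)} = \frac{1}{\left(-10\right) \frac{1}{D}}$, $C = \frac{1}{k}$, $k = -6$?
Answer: $- \frac{1}{90} \approx -0.011111$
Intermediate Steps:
$Y{\left(B,E \right)} = - \frac{E}{3}$
$C = - \frac{1}{6}$ ($C = \frac{1}{-6} = - \frac{1}{6} \approx -0.16667$)
$h{\left(D \right)} = - \frac{D}{10}$
$h{\left(Y{\left(-1,1 + 1 \right)} \right)} C = - \frac{\left(- \frac{1}{3}\right) \left(1 + 1\right)}{10} \left(- \frac{1}{6}\right) = - \frac{\left(- \frac{1}{3}\right) 2}{10} \left(- \frac{1}{6}\right) = \left(- \frac{1}{10}\right) \left(- \frac{2}{3}\right) \left(- \frac{1}{6}\right) = \frac{1}{15} \left(- \frac{1}{6}\right) = - \frac{1}{90}$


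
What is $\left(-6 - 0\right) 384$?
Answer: $-2304$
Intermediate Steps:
$\left(-6 - 0\right) 384 = \left(-6 + 0\right) 384 = \left(-6\right) 384 = -2304$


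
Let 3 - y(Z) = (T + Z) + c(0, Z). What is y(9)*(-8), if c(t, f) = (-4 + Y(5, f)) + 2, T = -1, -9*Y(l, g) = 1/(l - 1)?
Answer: 214/9 ≈ 23.778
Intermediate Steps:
Y(l, g) = -1/(9*(-1 + l)) (Y(l, g) = -1/(9*(l - 1)) = -1/(9*(-1 + l)))
c(t, f) = -73/36 (c(t, f) = (-4 - 1/(-9 + 9*5)) + 2 = (-4 - 1/(-9 + 45)) + 2 = (-4 - 1/36) + 2 = -145/36 + 2 = -73/36)
y(Z) = 217/36 - Z (y(Z) = 3 - ((-1 + Z) - 73/36) = 3 - (-109/36 + Z) = 3 + (109/36 - Z) = 217/36 - Z)
y(9)*(-8) = (217/36 - 1*9)*(-8) = (217/36 - 9)*(-8) = -107/36*(-8) = 214/9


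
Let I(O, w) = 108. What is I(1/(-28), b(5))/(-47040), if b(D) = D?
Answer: -9/3920 ≈ -0.0022959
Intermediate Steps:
I(1/(-28), b(5))/(-47040) = 108/(-47040) = 108*(-1/47040) = -9/3920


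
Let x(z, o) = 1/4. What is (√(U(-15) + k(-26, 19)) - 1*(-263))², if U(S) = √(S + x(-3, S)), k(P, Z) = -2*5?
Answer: (526 + √2*√(-20 + I*√59))²/4 ≈ 69473.0 + 1696.6*I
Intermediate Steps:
x(z, o) = ¼
k(P, Z) = -10
U(S) = √(¼ + S) (U(S) = √(S + ¼) = √(¼ + S))
(√(U(-15) + k(-26, 19)) - 1*(-263))² = (√(√(1 + 4*(-15))/2 - 10) - 1*(-263))² = (√(√(1 - 60)/2 - 10) + 263)² = (√(√(-59)/2 - 10) + 263)² = (√((I*√59)/2 - 10) + 263)² = (√(I*√59/2 - 10) + 263)² = (√(-10 + I*√59/2) + 263)² = (263 + √(-10 + I*√59/2))²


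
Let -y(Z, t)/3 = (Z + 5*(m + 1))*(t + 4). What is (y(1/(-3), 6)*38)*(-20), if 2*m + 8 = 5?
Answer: -64600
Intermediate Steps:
m = -3/2 (m = -4 + (1/2)*5 = -4 + 5/2 = -3/2 ≈ -1.5000)
y(Z, t) = -3*(4 + t)*(-5/2 + Z) (y(Z, t) = -3*(Z + 5*(-3/2 + 1))*(t + 4) = -3*(Z + 5*(-1/2))*(4 + t) = -3*(Z - 5/2)*(4 + t) = -3*(-5/2 + Z)*(4 + t) = -3*(4 + t)*(-5/2 + Z))
(y(1/(-3), 6)*38)*(-20) = ((30 - 12/(-3) + (15/2)*6 - 3*6/(-3))*38)*(-20) = ((30 - 12*(-1/3) + 45 - 3*(-1/3)*6)*38)*(-20) = ((30 + 4 + 45 + 6)*38)*(-20) = (85*38)*(-20) = 3230*(-20) = -64600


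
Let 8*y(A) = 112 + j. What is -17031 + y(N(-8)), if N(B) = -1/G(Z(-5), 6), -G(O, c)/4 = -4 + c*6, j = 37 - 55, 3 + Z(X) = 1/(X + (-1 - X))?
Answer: -68077/4 ≈ -17019.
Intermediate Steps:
Z(X) = -4 (Z(X) = -3 + 1/(X + (-1 - X)) = -3 + 1/(-1) = -3 - 1 = -4)
j = -18
G(O, c) = 16 - 24*c (G(O, c) = -4*(-4 + c*6) = -4*(-4 + 6*c) = 16 - 24*c)
N(B) = 1/128 (N(B) = -1/(16 - 24*6) = -1/(16 - 144) = -1/(-128) = -1*(-1/128) = 1/128)
y(A) = 47/4 (y(A) = (112 - 18)/8 = (⅛)*94 = 47/4)
-17031 + y(N(-8)) = -17031 + 47/4 = -68077/4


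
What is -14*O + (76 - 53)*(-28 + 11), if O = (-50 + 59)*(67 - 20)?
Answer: -6313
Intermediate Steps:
O = 423 (O = 9*47 = 423)
-14*O + (76 - 53)*(-28 + 11) = -14*423 + (76 - 53)*(-28 + 11) = -5922 + 23*(-17) = -5922 - 391 = -6313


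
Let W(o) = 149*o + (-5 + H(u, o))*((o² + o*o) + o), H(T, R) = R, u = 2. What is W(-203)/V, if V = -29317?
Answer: 17130967/29317 ≈ 584.34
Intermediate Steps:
W(o) = 149*o + (-5 + o)*(o + 2*o²) (W(o) = 149*o + (-5 + o)*((o² + o*o) + o) = 149*o + (-5 + o)*((o² + o²) + o) = 149*o + (-5 + o)*(2*o² + o) = 149*o + (-5 + o)*(o + 2*o²))
W(-203)/V = -203*(144 - 9*(-203) + 2*(-203)²)/(-29317) = -203*(144 + 1827 + 2*41209)*(-1/29317) = -203*(144 + 1827 + 82418)*(-1/29317) = -203*84389*(-1/29317) = -17130967*(-1/29317) = 17130967/29317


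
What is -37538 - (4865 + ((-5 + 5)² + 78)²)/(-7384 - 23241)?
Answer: -1149590301/30625 ≈ -37538.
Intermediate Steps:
-37538 - (4865 + ((-5 + 5)² + 78)²)/(-7384 - 23241) = -37538 - (4865 + (0² + 78)²)/(-30625) = -37538 - (4865 + (0 + 78)²)*(-1)/30625 = -37538 - (4865 + 78²)*(-1)/30625 = -37538 - (4865 + 6084)*(-1)/30625 = -37538 - 10949*(-1)/30625 = -37538 - 1*(-10949/30625) = -37538 + 10949/30625 = -1149590301/30625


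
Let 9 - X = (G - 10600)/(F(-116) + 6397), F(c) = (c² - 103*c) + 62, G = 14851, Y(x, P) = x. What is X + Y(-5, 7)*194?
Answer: -785246/817 ≈ -961.13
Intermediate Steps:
F(c) = 62 + c² - 103*c
X = 7244/817 (X = 9 - (14851 - 10600)/((62 + (-116)² - 103*(-116)) + 6397) = 9 - 4251/((62 + 13456 + 11948) + 6397) = 9 - 4251/(25466 + 6397) = 9 - 4251/31863 = 9 - 1*109/817 = 9 - 109/817 = 7244/817 ≈ 8.8666)
X + Y(-5, 7)*194 = 7244/817 - 5*194 = 7244/817 - 970 = -785246/817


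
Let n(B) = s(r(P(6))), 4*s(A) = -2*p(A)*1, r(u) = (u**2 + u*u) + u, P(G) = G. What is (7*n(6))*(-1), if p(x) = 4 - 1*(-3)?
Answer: 49/2 ≈ 24.500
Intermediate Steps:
p(x) = 7 (p(x) = 4 + 3 = 7)
r(u) = u + 2*u**2 (r(u) = (u**2 + u**2) + u = 2*u**2 + u = u + 2*u**2)
s(A) = -7/2 (s(A) = (-2*7*1)/4 = (-14*1)/4 = (1/4)*(-14) = -7/2)
n(B) = -7/2
(7*n(6))*(-1) = (7*(-7/2))*(-1) = -49/2*(-1) = 49/2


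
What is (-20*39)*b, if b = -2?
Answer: 1560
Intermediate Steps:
(-20*39)*b = -20*39*(-2) = -780*(-2) = 1560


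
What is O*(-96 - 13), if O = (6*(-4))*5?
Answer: 13080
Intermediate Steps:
O = -120 (O = -24*5 = -120)
O*(-96 - 13) = -120*(-96 - 13) = -120*(-109) = 13080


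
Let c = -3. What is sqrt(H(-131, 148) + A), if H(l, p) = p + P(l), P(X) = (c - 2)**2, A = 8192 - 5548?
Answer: 3*sqrt(313) ≈ 53.075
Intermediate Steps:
A = 2644
P(X) = 25 (P(X) = (-3 - 2)**2 = (-5)**2 = 25)
H(l, p) = 25 + p (H(l, p) = p + 25 = 25 + p)
sqrt(H(-131, 148) + A) = sqrt((25 + 148) + 2644) = sqrt(173 + 2644) = sqrt(2817) = 3*sqrt(313)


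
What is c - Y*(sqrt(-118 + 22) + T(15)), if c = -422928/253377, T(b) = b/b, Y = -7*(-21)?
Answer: -4185483/28153 - 588*I*sqrt(6) ≈ -148.67 - 1440.3*I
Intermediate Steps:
Y = 147
T(b) = 1
c = -46992/28153 (c = -422928*1/253377 = -46992/28153 ≈ -1.6692)
c - Y*(sqrt(-118 + 22) + T(15)) = -46992/28153 - 147*(sqrt(-118 + 22) + 1) = -46992/28153 - 147*(sqrt(-96) + 1) = -46992/28153 - 147*(4*I*sqrt(6) + 1) = -46992/28153 - 147*(1 + 4*I*sqrt(6)) = -46992/28153 - (147 + 588*I*sqrt(6)) = -46992/28153 + (-147 - 588*I*sqrt(6)) = -4185483/28153 - 588*I*sqrt(6)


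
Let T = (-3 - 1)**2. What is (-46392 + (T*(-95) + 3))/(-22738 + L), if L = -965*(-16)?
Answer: 47909/7298 ≈ 6.5647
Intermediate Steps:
L = 15440
T = 16 (T = (-4)**2 = 16)
(-46392 + (T*(-95) + 3))/(-22738 + L) = (-46392 + (16*(-95) + 3))/(-22738 + 15440) = (-46392 + (-1520 + 3))/(-7298) = (-46392 - 1517)*(-1/7298) = -47909*(-1/7298) = 47909/7298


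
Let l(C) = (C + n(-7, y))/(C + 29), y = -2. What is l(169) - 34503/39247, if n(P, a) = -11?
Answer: -315284/3885453 ≈ -0.081145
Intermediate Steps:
l(C) = (-11 + C)/(29 + C) (l(C) = (C - 11)/(C + 29) = (-11 + C)/(29 + C))
l(169) - 34503/39247 = (-11 + 169)/(29 + 169) - 34503/39247 = 158/198 - 34503*1/39247 = (1/198)*158 - 34503/39247 = 79/99 - 34503/39247 = -315284/3885453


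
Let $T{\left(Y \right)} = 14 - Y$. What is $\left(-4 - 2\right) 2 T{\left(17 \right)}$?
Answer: $36$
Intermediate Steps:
$\left(-4 - 2\right) 2 T{\left(17 \right)} = \left(-4 - 2\right) 2 \left(14 - 17\right) = \left(-6\right) 2 \left(14 - 17\right) = \left(-12\right) \left(-3\right) = 36$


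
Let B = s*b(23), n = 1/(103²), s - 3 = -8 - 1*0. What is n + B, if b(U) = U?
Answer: -1220034/10609 ≈ -115.00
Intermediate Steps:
s = -5 (s = 3 + (-8 - 1*0) = 3 + (-8 + 0) = 3 - 8 = -5)
n = 1/10609 ≈ 9.4260e-5
B = -115 (B = -5*23 = -115)
n + B = 1/10609 - 115 = -1220034/10609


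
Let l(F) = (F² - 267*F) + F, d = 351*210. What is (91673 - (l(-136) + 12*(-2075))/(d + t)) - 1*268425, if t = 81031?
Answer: -27350811004/154741 ≈ -1.7675e+5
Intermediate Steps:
d = 73710
l(F) = F² - 266*F
(91673 - (l(-136) + 12*(-2075))/(d + t)) - 1*268425 = (91673 - (-136*(-266 - 136) + 12*(-2075))/(73710 + 81031)) - 1*268425 = (91673 - (-136*(-402) - 24900)/154741) - 268425 = (91673 - (54672 - 24900)/154741) - 268425 = (91673 - 29772/154741) - 268425 = 14185541921/154741 - 268425 = -27350811004/154741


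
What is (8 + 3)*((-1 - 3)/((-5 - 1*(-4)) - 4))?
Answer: 44/5 ≈ 8.8000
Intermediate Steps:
(8 + 3)*((-1 - 3)/((-5 - 1*(-4)) - 4)) = 11*(-4/((-5 + 4) - 4)) = 11*(-4/(-1 - 4)) = 11*(-4/(-5)) = 11*(-4*(-⅕)) = 11*(⅘) = 44/5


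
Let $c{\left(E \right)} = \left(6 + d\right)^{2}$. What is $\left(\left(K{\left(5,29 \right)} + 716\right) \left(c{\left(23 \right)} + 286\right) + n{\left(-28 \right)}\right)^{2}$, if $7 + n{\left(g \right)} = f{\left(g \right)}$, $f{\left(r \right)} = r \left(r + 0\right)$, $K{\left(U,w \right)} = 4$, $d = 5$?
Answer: $86328429489$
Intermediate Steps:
$c{\left(E \right)} = 121$ ($c{\left(E \right)} = \left(6 + 5\right)^{2} = 11^{2} = 121$)
$f{\left(r \right)} = r^{2}$ ($f{\left(r \right)} = r r = r^{2}$)
$n{\left(g \right)} = -7 + g^{2}$
$\left(\left(K{\left(5,29 \right)} + 716\right) \left(c{\left(23 \right)} + 286\right) + n{\left(-28 \right)}\right)^{2} = \left(\left(4 + 716\right) \left(121 + 286\right) - \left(7 - \left(-28\right)^{2}\right)\right)^{2} = \left(720 \cdot 407 + \left(-7 + 784\right)\right)^{2} = \left(293040 + 777\right)^{2} = 293817^{2} = 86328429489$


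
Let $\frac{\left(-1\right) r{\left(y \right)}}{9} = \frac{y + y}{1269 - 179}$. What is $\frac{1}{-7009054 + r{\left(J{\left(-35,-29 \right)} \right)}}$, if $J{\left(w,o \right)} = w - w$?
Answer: $- \frac{1}{7009054} \approx -1.4267 \cdot 10^{-7}$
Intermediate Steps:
$J{\left(w,o \right)} = 0$
$r{\left(y \right)} = - \frac{9 y}{545}$ ($r{\left(y \right)} = - 9 \frac{y + y}{1269 - 179} = - 9 \frac{2 y}{1090} = - 9 \cdot 2 y \frac{1}{1090} = - 9 \frac{y}{545} = - \frac{9 y}{545}$)
$\frac{1}{-7009054 + r{\left(J{\left(-35,-29 \right)} \right)}} = \frac{1}{-7009054 - 0} = \frac{1}{-7009054 + 0} = \frac{1}{-7009054} = - \frac{1}{7009054}$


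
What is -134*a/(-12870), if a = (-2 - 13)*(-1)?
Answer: 67/429 ≈ 0.15618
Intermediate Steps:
a = 15 (a = -15*(-1) = 15)
-134*a/(-12870) = -134*15/(-12870) = -2010*(-1/12870) = 67/429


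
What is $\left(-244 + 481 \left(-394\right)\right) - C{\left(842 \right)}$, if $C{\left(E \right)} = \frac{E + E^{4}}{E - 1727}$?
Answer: $\frac{167487339436}{295} \approx 5.6775 \cdot 10^{8}$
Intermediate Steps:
$C{\left(E \right)} = \frac{E + E^{4}}{-1727 + E}$
$\left(-244 + 481 \left(-394\right)\right) - C{\left(842 \right)} = \left(-244 + 481 \left(-394\right)\right) - \frac{842 + 842^{4}}{-1727 + 842} = \left(-244 - 189514\right) - \frac{842 + 502629953296}{-885} = -189758 - \left(- \frac{1}{885}\right) 502629954138 = -189758 - - \frac{167543318046}{295} = -189758 + \frac{167543318046}{295} = \frac{167487339436}{295}$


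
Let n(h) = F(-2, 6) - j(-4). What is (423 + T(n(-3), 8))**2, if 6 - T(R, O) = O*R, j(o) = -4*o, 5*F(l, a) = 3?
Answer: 7623121/25 ≈ 3.0493e+5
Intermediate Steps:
F(l, a) = 3/5 (F(l, a) = (1/5)*3 = 3/5)
n(h) = -77/5 (n(h) = 3/5 - (-4)*(-4) = 3/5 - 1*16 = 3/5 - 16 = -77/5)
T(R, O) = 6 - O*R
(423 + T(n(-3), 8))**2 = (423 + (6 - 1*8*(-77/5)))**2 = (423 + (6 + 616/5))**2 = (423 + 646/5)**2 = (2761/5)**2 = 7623121/25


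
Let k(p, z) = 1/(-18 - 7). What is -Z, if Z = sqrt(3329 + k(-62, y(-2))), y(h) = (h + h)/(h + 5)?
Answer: -2*sqrt(20806)/5 ≈ -57.697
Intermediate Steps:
y(h) = 2*h/(5 + h) (y(h) = (2*h)/(5 + h) = 2*h/(5 + h))
k(p, z) = -1/25 (k(p, z) = 1/(-25) = -1/25)
Z = 2*sqrt(20806)/5 (Z = sqrt(3329 - 1/25) = sqrt(83224/25) = 2*sqrt(20806)/5 ≈ 57.697)
-Z = -2*sqrt(20806)/5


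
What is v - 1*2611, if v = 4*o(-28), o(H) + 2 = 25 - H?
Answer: -2407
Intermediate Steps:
o(H) = 23 - H (o(H) = -2 + (25 - H) = 23 - H)
v = 204 (v = 4*(23 - 1*(-28)) = 4*(23 + 28) = 4*51 = 204)
v - 1*2611 = 204 - 1*2611 = 204 - 2611 = -2407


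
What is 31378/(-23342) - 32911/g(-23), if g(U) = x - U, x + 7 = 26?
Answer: -384763219/490182 ≈ -784.94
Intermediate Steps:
x = 19 (x = -7 + 26 = 19)
g(U) = 19 - U
31378/(-23342) - 32911/g(-23) = 31378/(-23342) - 32911/(19 - 1*(-23)) = 31378*(-1/23342) - 32911/(19 + 23) = -15689/11671 - 32911/42 = -384763219/490182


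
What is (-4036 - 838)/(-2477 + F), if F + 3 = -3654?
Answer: 2437/3067 ≈ 0.79459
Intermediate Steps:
F = -3657 (F = -3 - 3654 = -3657)
(-4036 - 838)/(-2477 + F) = (-4036 - 838)/(-2477 - 3657) = -4874/(-6134) = -4874*(-1/6134) = 2437/3067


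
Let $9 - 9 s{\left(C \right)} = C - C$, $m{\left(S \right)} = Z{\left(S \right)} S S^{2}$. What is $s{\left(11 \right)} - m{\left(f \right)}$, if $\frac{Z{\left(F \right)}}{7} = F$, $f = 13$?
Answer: $-199926$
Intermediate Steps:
$Z{\left(F \right)} = 7 F$
$m{\left(S \right)} = 7 S^{4}$ ($m{\left(S \right)} = 7 S S S^{2} = 7 S^{2} S^{2} = 7 S^{4}$)
$s{\left(C \right)} = 1$ ($s{\left(C \right)} = 1 - \frac{C - C}{9} = 1 - 0 = 1 + 0 = 1$)
$s{\left(11 \right)} - m{\left(f \right)} = 1 - 7 \cdot 13^{4} = 1 - 7 \cdot 28561 = 1 - 199927 = -199926$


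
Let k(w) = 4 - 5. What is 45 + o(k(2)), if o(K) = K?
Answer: 44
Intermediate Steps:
k(w) = -1
45 + o(k(2)) = 45 - 1 = 44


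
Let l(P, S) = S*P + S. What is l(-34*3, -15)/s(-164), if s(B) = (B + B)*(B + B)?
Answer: 1515/107584 ≈ 0.014082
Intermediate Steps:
s(B) = 4*B² (s(B) = (2*B)*(2*B) = 4*B²)
l(P, S) = S + P*S (l(P, S) = P*S + S = S + P*S)
l(-34*3, -15)/s(-164) = (-15*(1 - 34*3))/((4*(-164)²)) = (-15*(1 - 102))/((4*26896)) = -15*(-101)/107584 = 1515*(1/107584) = 1515/107584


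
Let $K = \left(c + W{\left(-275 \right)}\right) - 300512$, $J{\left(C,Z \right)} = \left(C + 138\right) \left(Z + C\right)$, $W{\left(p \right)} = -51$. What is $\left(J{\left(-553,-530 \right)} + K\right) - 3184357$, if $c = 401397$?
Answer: $-2634078$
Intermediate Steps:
$J{\left(C,Z \right)} = \left(138 + C\right) \left(C + Z\right)$
$K = 100834$ ($K = \left(401397 - 51\right) - 300512 = 401346 - 300512 = 100834$)
$\left(J{\left(-553,-530 \right)} + K\right) - 3184357 = \left(\left(\left(-553\right)^{2} + 138 \left(-553\right) + 138 \left(-530\right) - -293090\right) + 100834\right) - 3184357 = \left(\left(305809 - 76314 - 73140 + 293090\right) + 100834\right) - 3184357 = \left(449445 + 100834\right) - 3184357 = 550279 - 3184357 = -2634078$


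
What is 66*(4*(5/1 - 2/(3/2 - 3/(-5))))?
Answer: 7480/7 ≈ 1068.6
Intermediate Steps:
66*(4*(5/1 - 2/(3/2 - 3/(-5)))) = 66*(4*(5*1 - 2/(3*(½) - 3*(-⅕)))) = 66*(4*(5 - 2/(3/2 + ⅗))) = 66*(4*(5 - 2/21/10)) = 66*(4*(5 - 2*10/21)) = 66*(4*(5 - 20/21)) = 66*(4*(85/21)) = 66*(340/21) = 7480/7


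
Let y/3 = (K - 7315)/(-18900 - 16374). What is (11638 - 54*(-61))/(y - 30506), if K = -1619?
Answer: -87785228/179340307 ≈ -0.48949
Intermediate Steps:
y = 4467/5879 (y = 3*((-1619 - 7315)/(-18900 - 16374)) = 3*(-8934/(-35274)) = 3*(-8934*(-1/35274)) = 3*(1489/5879) = 4467/5879 ≈ 0.75982)
(11638 - 54*(-61))/(y - 30506) = (11638 - 54*(-61))/(4467/5879 - 30506) = (11638 + 3294)/(-179340307/5879) = 14932*(-5879/179340307) = -87785228/179340307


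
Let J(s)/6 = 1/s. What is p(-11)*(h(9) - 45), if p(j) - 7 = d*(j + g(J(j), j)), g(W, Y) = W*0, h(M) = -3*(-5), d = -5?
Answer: -1860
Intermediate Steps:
h(M) = 15
J(s) = 6/s
g(W, Y) = 0
p(j) = 7 - 5*j (p(j) = 7 - 5*(j + 0) = 7 - 5*j)
p(-11)*(h(9) - 45) = (7 - 5*(-11))*(15 - 45) = (7 + 55)*(-30) = 62*(-30) = -1860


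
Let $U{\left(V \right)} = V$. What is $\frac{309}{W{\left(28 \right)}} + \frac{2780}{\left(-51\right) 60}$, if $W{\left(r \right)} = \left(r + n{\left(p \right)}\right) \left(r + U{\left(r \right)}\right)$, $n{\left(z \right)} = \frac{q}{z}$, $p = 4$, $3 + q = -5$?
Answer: $- \frac{155107}{222768} \approx -0.69627$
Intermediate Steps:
$q = -8$ ($q = -3 - 5 = -8$)
$n{\left(z \right)} = - \frac{8}{z}$
$W{\left(r \right)} = 2 r \left(-2 + r\right)$ ($W{\left(r \right)} = \left(r - \frac{8}{4}\right) \left(r + r\right) = \left(r - 2\right) 2 r = \left(-2 + r\right) 2 r = 2 r \left(-2 + r\right)$)
$\frac{309}{W{\left(28 \right)}} + \frac{2780}{\left(-51\right) 60} = \frac{309}{2 \cdot 28 \left(-2 + 28\right)} + \frac{2780}{\left(-51\right) 60} = \frac{309}{2 \cdot 28 \cdot 26} + \frac{2780}{-3060} = \frac{309}{1456} + 2780 \left(- \frac{1}{3060}\right) = 309 \cdot \frac{1}{1456} - \frac{139}{153} = \frac{309}{1456} - \frac{139}{153} = - \frac{155107}{222768}$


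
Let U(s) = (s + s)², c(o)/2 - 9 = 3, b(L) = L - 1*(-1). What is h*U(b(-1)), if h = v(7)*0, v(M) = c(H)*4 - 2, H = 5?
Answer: 0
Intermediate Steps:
b(L) = 1 + L (b(L) = L + 1 = 1 + L)
c(o) = 24 (c(o) = 18 + 2*3 = 18 + 6 = 24)
U(s) = 4*s² (U(s) = (2*s)² = 4*s²)
v(M) = 94 (v(M) = 24*4 - 2 = 96 - 2 = 94)
h = 0 (h = 94*0 = 0)
h*U(b(-1)) = 0*(4*(1 - 1)²) = 0*(4*0²) = 0*(4*0) = 0*0 = 0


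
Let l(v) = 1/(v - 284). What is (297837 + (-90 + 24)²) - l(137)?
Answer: 44422372/147 ≈ 3.0219e+5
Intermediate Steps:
l(v) = 1/(-284 + v)
(297837 + (-90 + 24)²) - l(137) = (297837 + (-90 + 24)²) - 1/(-284 + 137) = (297837 + (-66)²) - 1/(-147) = (297837 + 4356) - 1*(-1/147) = 302193 + 1/147 = 44422372/147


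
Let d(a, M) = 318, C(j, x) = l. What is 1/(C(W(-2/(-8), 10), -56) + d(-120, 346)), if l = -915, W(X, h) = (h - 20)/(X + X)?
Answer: -1/597 ≈ -0.0016750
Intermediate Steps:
W(X, h) = (-20 + h)/(2*X) (W(X, h) = (-20 + h)/((2*X)) = (-20 + h)*(1/(2*X)) = (-20 + h)/(2*X))
C(j, x) = -915
1/(C(W(-2/(-8), 10), -56) + d(-120, 346)) = 1/(-915 + 318) = 1/(-597) = -1/597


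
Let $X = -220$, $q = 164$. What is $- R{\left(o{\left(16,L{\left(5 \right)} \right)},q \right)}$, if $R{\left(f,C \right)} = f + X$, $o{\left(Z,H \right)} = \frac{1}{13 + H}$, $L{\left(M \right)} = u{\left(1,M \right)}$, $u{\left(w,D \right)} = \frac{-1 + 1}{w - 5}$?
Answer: $\frac{2859}{13} \approx 219.92$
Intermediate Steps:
$u{\left(w,D \right)} = 0$ ($u{\left(w,D \right)} = \frac{0}{-5 + w} = 0$)
$L{\left(M \right)} = 0$
$R{\left(f,C \right)} = -220 + f$ ($R{\left(f,C \right)} = f - 220 = -220 + f$)
$- R{\left(o{\left(16,L{\left(5 \right)} \right)},q \right)} = - (-220 + \frac{1}{13 + 0}) = - (-220 + \frac{1}{13}) = \left(-1\right) \left(- \frac{2859}{13}\right) = \frac{2859}{13}$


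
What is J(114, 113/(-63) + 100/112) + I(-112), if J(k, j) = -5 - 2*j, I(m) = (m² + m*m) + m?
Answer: 3146573/126 ≈ 24973.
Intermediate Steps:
I(m) = m + 2*m² (I(m) = (m² + m²) + m = 2*m² + m = m + 2*m²)
J(114, 113/(-63) + 100/112) + I(-112) = (-5 - 2*(113/(-63) + 100/112)) - 112*(1 + 2*(-112)) = (-5 - 2*(113*(-1/63) + 100*(1/112))) - 112*(1 - 224) = (-5 - 2*(-113/63 + 25/28)) - 112*(-223) = (-5 - 2*(-227/252)) + 24976 = (-5 + 227/126) + 24976 = -403/126 + 24976 = 3146573/126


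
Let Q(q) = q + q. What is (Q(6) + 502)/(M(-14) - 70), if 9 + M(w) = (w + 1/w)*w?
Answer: 257/59 ≈ 4.3559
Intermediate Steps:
Q(q) = 2*q
M(w) = -9 + w*(w + 1/w) (M(w) = -9 + (w + 1/w)*w = -9 + w*(w + 1/w))
(Q(6) + 502)/(M(-14) - 70) = (2*6 + 502)/((-8 + (-14)**2) - 70) = (12 + 502)/((-8 + 196) - 70) = 514/(188 - 70) = 514/118 = 514*(1/118) = 257/59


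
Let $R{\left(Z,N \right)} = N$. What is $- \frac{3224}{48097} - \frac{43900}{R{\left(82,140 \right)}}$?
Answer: $- \frac{15085069}{48097} \approx -313.64$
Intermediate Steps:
$- \frac{3224}{48097} - \frac{43900}{R{\left(82,140 \right)}} = - \frac{3224}{48097} - \frac{43900}{140} = \left(-3224\right) \frac{1}{48097} - \frac{2195}{7} = - \frac{3224}{48097} - \frac{2195}{7} = - \frac{15085069}{48097}$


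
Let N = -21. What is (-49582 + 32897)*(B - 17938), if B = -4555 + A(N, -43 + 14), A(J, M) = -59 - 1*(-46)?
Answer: 375512610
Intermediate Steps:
A(J, M) = -13 (A(J, M) = -59 + 46 = -13)
B = -4568 (B = -4555 - 13 = -4568)
(-49582 + 32897)*(B - 17938) = (-49582 + 32897)*(-4568 - 17938) = -16685*(-22506) = 375512610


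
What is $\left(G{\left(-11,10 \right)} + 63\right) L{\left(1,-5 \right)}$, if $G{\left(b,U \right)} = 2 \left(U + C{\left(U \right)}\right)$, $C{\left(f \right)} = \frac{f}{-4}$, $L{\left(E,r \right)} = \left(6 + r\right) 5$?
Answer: $390$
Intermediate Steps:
$L{\left(E,r \right)} = 30 + 5 r$
$C{\left(f \right)} = - \frac{f}{4}$ ($C{\left(f \right)} = f \left(- \frac{1}{4}\right) = - \frac{f}{4}$)
$G{\left(b,U \right)} = \frac{3 U}{2}$ ($G{\left(b,U \right)} = 2 \left(U - \frac{U}{4}\right) = 2 \frac{3 U}{4} = \frac{3 U}{2}$)
$\left(G{\left(-11,10 \right)} + 63\right) L{\left(1,-5 \right)} = \left(\frac{3}{2} \cdot 10 + 63\right) \left(30 + 5 \left(-5\right)\right) = \left(15 + 63\right) \left(30 - 25\right) = 78 \cdot 5 = 390$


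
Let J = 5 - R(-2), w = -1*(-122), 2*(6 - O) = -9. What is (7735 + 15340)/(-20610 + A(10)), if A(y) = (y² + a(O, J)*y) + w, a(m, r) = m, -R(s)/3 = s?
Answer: -23075/20283 ≈ -1.1377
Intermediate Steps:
O = 21/2 (O = 6 - ½*(-9) = 6 + 9/2 = 21/2 ≈ 10.500)
R(s) = -3*s
w = 122
J = -1 (J = 5 - (-3)*(-2) = 5 - 1*6 = 5 - 6 = -1)
A(y) = 122 + y² + 21*y/2 (A(y) = (y² + 21*y/2) + 122 = 122 + y² + 21*y/2)
(7735 + 15340)/(-20610 + A(10)) = (7735 + 15340)/(-20610 + (122 + 10² + (21/2)*10)) = 23075/(-20610 + (122 + 100 + 105)) = 23075/(-20610 + 327) = 23075/(-20283) = 23075*(-1/20283) = -23075/20283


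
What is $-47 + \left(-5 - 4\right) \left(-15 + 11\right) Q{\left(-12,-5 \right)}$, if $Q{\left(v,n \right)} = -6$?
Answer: $-263$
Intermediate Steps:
$-47 + \left(-5 - 4\right) \left(-15 + 11\right) Q{\left(-12,-5 \right)} = -47 + \left(-5 - 4\right) \left(-15 + 11\right) \left(-6\right) = -47 + \left(-5 - 4\right) \left(-4\right) \left(-6\right) = -47 + \left(-9\right) \left(-4\right) \left(-6\right) = -47 + 36 \left(-6\right) = -47 - 216 = -263$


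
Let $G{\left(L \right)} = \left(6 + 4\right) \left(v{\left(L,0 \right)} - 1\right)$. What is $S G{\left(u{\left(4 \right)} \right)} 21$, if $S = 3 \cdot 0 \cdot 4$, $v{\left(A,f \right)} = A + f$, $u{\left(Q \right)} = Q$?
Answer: $0$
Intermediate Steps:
$G{\left(L \right)} = -10 + 10 L$ ($G{\left(L \right)} = \left(6 + 4\right) \left(\left(L + 0\right) - 1\right) = 10 \left(L - 1\right) = 10 \left(-1 + L\right) = -10 + 10 L$)
$S = 0$ ($S = 0 \cdot 4 = 0$)
$S G{\left(u{\left(4 \right)} \right)} 21 = 0 \left(-10 + 10 \cdot 4\right) 21 = 0 \left(-10 + 40\right) 21 = 0 \cdot 30 \cdot 21 = 0 \cdot 21 = 0$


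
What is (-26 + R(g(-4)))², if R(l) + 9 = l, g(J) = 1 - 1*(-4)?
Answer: 900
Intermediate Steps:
g(J) = 5 (g(J) = 1 + 4 = 5)
R(l) = -9 + l
(-26 + R(g(-4)))² = (-26 + (-9 + 5))² = (-26 - 4)² = (-30)² = 900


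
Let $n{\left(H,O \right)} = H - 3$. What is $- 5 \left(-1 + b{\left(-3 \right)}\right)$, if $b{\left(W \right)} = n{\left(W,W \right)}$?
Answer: $35$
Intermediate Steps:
$n{\left(H,O \right)} = -3 + H$
$b{\left(W \right)} = -3 + W$
$- 5 \left(-1 + b{\left(-3 \right)}\right) = - 5 \left(-1 - 6\right) = \left(-5\right) \left(-7\right) = 35$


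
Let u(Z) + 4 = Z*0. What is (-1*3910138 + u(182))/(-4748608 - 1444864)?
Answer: 1955071/3096736 ≈ 0.63133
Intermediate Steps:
u(Z) = -4 (u(Z) = -4 + Z*0 = -4 + 0 = -4)
(-1*3910138 + u(182))/(-4748608 - 1444864) = (-1*3910138 - 4)/(-4748608 - 1444864) = (-3910138 - 4)/(-6193472) = -3910142*(-1/6193472) = 1955071/3096736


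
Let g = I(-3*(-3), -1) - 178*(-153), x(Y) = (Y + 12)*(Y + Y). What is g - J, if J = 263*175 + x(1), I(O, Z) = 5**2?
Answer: -18792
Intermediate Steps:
I(O, Z) = 25
x(Y) = 2*Y*(12 + Y) (x(Y) = (12 + Y)*(2*Y) = 2*Y*(12 + Y))
g = 27259 (g = 25 - 178*(-153) = 25 + 27234 = 27259)
J = 46051 (J = 263*175 + 2*1*(12 + 1) = 46025 + 2*1*13 = 46025 + 26 = 46051)
g - J = 27259 - 1*46051 = 27259 - 46051 = -18792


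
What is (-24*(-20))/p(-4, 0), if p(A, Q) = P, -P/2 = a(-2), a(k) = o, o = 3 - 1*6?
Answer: 80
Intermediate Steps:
o = -3 (o = 3 - 6 = -3)
a(k) = -3
P = 6 (P = -2*(-3) = 6)
p(A, Q) = 6
(-24*(-20))/p(-4, 0) = -24*(-20)/6 = 480*(⅙) = 80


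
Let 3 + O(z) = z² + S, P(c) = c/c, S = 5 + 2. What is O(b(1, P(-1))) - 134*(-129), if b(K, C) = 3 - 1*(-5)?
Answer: 17354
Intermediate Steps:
S = 7
P(c) = 1
b(K, C) = 8 (b(K, C) = 3 + 5 = 8)
O(z) = 4 + z² (O(z) = -3 + (z² + 7) = -3 + (7 + z²) = 4 + z²)
O(b(1, P(-1))) - 134*(-129) = (4 + 8²) - 134*(-129) = (4 + 64) + 17286 = 68 + 17286 = 17354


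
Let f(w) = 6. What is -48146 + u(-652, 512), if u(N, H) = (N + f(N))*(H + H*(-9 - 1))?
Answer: 2928622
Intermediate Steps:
u(N, H) = -9*H*(6 + N) (u(N, H) = (N + 6)*(H + H*(-9 - 1)) = (6 + N)*(H + H*(-10)) = (6 + N)*(H - 10*H) = (6 + N)*(-9*H) = -9*H*(6 + N))
-48146 + u(-652, 512) = -48146 - 9*512*(6 - 652) = -48146 - 9*512*(-646) = -48146 + 2976768 = 2928622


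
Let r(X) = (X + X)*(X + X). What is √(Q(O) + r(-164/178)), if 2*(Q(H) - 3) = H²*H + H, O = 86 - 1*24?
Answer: √944194254/89 ≈ 345.26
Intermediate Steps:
O = 62 (O = 86 - 24 = 62)
r(X) = 4*X² (r(X) = (2*X)*(2*X) = 4*X²)
Q(H) = 3 + H/2 + H³/2 (Q(H) = 3 + (H²*H + H)/2 = 3 + (H³ + H)/2 = 3 + (H + H³)/2 = 3 + (H/2 + H³/2) = 3 + H/2 + H³/2)
√(Q(O) + r(-164/178)) = √((3 + (½)*62 + (½)*62³) + 4*(-164/178)²) = √((3 + 31 + (½)*238328) + 4*(-164*1/178)²) = √((3 + 31 + 119164) + 4*(-82/89)²) = √(119198 + 4*(6724/7921)) = √(119198 + 26896/7921) = √(944194254/7921) = √944194254/89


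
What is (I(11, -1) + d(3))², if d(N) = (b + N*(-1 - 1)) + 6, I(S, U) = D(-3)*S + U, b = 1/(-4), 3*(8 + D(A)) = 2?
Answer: 966289/144 ≈ 6710.3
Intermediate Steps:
D(A) = -22/3 (D(A) = -8 + (⅓)*2 = -8 + ⅔ = -22/3)
b = -¼ ≈ -0.25000
I(S, U) = U - 22*S/3 (I(S, U) = -22*S/3 + U = U - 22*S/3)
d(N) = 23/4 - 2*N (d(N) = (-¼ + N*(-1 - 1)) + 6 = (-¼ + N*(-2)) + 6 = (-¼ - 2*N) + 6 = 23/4 - 2*N)
(I(11, -1) + d(3))² = ((-1 - 22/3*11) + (23/4 - 2*3))² = ((-1 - 242/3) + (23/4 - 6))² = (-245/3 - ¼)² = (-983/12)² = 966289/144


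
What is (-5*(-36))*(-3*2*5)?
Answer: -5400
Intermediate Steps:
(-5*(-36))*(-3*2*5) = 180*(-6*5) = 180*(-30) = -5400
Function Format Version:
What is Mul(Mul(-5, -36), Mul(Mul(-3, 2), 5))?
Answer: -5400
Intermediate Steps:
Mul(Mul(-5, -36), Mul(Mul(-3, 2), 5)) = Mul(180, Mul(-6, 5)) = Mul(180, -30) = -5400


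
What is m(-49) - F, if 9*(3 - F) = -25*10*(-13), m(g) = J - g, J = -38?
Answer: 3322/9 ≈ 369.11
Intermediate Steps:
m(g) = -38 - g
F = -3223/9 (F = 3 - (-25*10)*(-13)/9 = 3 - (-250)*(-13)/9 = 3 - ⅑*3250 = 3 - 3250/9 = -3223/9 ≈ -358.11)
m(-49) - F = (-38 - 1*(-49)) - 1*(-3223/9) = (-38 + 49) + 3223/9 = 11 + 3223/9 = 3322/9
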